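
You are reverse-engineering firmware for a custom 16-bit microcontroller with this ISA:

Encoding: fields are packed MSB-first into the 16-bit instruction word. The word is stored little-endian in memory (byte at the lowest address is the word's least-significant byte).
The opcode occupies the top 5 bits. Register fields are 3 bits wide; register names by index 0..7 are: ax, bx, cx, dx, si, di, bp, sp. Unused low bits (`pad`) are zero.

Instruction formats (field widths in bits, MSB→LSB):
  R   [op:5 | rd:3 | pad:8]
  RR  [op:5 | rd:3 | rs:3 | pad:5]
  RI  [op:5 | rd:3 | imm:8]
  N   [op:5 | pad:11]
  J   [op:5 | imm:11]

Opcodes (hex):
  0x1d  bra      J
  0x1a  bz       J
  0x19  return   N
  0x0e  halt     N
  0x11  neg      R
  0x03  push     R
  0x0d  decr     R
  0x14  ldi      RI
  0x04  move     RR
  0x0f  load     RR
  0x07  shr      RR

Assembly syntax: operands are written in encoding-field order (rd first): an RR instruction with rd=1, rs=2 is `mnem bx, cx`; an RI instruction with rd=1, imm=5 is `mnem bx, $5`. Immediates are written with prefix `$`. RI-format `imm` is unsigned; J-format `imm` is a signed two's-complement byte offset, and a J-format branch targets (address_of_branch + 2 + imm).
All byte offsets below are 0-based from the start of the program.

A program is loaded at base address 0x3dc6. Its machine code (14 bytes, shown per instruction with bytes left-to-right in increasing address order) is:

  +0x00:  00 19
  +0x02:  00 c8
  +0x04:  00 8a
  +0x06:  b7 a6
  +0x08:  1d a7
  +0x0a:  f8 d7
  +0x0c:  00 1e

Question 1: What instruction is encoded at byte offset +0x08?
ldi sp, $29

@+08  little-endian(1d a7) = 0xa71d
  top 5b → 0x14 → ldi [RI]
  [10:8] rd=7 = sp
  [7:0] imm=29 = $29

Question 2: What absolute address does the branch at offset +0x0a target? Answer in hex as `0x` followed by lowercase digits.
0x3dca

off 0x0a: read f8 d7 as little → 0xd7f8
  top 5b → 0x1a → bz [J]
  [10:0] imm=2040 (s11→-8) = $-8
  target = base 0x3dc6 + off 0x0a + 2 + imm -8 = 0x3dca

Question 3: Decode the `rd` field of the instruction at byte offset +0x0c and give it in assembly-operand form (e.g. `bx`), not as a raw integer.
[0c] 00 1e → 0x1e00
  opcode bits[15:11]=0x3: push/R
  rd: (w>>8)&0x7=0x6 → bp

bp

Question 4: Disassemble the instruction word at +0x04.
neg cx

+0x04: 00 8a ⇒ word 0x8a00 (little)
  top 5b → 0x11 → neg [R]
  [10:8] rd=2 = cx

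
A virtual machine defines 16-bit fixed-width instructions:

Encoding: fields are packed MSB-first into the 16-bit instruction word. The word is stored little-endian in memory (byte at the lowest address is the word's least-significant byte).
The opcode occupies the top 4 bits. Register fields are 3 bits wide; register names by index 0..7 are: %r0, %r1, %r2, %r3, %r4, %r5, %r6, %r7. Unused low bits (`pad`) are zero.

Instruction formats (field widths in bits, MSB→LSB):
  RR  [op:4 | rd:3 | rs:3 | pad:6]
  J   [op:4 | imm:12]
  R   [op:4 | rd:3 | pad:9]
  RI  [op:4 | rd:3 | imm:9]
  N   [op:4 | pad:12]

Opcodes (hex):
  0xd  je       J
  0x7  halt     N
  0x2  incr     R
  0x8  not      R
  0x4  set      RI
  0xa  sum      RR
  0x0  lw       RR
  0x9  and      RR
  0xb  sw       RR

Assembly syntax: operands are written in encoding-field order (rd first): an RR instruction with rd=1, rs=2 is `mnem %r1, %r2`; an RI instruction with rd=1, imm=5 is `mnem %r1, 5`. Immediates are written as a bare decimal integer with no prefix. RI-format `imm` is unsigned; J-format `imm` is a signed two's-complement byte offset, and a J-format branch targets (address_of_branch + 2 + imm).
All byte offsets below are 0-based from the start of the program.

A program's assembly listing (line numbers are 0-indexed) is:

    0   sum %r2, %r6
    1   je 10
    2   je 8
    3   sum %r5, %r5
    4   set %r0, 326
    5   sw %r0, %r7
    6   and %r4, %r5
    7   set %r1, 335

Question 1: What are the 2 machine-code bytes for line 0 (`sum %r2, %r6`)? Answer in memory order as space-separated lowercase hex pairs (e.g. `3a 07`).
0. sum fields op=0xa:4|rd=2:3|rs=6:3|pad=0:6 → word a580h → 80 a5

80 a5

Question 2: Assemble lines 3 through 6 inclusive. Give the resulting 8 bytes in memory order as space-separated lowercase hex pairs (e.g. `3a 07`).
40 ab 46 41 c0 b1 40 99

line 3 (sum): pack op=0xa:4|rd=5:3|rs=5:3|pad=0:6 = 0xab40; little→ 40 ab
line 4 (set): pack op=0x4:4|rd=0:3|imm=326:9 = 0x4146; little→ 46 41
line 5 (sw): pack op=0xb:4|rd=0:3|rs=7:3|pad=0:6 = 0xb1c0; little→ c0 b1
line 6 (and): pack op=0x9:4|rd=4:3|rs=5:3|pad=0:6 = 0x9940; little→ 40 99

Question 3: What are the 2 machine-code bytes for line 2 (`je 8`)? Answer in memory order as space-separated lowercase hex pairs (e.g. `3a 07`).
2. je fields op=0xd:4|imm=8:12 → word d008h → 08 d0

08 d0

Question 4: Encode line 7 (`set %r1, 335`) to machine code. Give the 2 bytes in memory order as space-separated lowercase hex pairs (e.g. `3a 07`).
7. set fields op=0x4:4|rd=1:3|imm=335:9 → word 434fh → 4f 43

4f 43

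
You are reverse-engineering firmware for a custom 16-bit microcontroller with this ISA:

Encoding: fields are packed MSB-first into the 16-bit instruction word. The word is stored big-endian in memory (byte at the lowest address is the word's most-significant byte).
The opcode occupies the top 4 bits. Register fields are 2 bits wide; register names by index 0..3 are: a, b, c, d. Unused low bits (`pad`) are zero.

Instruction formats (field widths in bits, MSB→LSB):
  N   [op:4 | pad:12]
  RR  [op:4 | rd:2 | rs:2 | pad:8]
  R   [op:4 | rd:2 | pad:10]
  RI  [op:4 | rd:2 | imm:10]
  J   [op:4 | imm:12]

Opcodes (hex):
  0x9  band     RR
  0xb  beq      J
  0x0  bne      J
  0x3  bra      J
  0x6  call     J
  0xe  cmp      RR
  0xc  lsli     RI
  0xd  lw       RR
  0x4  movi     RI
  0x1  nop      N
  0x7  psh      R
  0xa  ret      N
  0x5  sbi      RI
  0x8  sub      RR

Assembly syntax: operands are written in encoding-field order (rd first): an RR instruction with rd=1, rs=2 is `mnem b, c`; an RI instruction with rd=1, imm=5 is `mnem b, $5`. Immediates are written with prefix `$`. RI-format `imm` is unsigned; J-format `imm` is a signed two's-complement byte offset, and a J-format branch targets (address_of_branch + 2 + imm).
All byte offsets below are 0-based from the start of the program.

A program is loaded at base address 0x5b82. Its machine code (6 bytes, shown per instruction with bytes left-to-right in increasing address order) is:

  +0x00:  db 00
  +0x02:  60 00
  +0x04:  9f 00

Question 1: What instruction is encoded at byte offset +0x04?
[04] 9f 00 → 0x9f00
  top 4b → 0x9 → band [RR]
  rd@[11:10]=0x3 ⇒ d
  rs@[9:8]=0x3 ⇒ d

band d, d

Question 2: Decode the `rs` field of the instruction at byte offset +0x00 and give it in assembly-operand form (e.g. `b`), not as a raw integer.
@+00  big-endian(db 00) = 0xdb00
  op=0xdb00>>12=0xd ⇒ lw (RR)
  [11:10] rd=2 = c
  [9:8] rs=3 = d

d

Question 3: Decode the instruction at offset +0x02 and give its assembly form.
call $0

@+02  big-endian(60 00) = 0x6000
  top 4b → 0x6 → call [J]
  imm@[11:0]=0x0 ⇒ $0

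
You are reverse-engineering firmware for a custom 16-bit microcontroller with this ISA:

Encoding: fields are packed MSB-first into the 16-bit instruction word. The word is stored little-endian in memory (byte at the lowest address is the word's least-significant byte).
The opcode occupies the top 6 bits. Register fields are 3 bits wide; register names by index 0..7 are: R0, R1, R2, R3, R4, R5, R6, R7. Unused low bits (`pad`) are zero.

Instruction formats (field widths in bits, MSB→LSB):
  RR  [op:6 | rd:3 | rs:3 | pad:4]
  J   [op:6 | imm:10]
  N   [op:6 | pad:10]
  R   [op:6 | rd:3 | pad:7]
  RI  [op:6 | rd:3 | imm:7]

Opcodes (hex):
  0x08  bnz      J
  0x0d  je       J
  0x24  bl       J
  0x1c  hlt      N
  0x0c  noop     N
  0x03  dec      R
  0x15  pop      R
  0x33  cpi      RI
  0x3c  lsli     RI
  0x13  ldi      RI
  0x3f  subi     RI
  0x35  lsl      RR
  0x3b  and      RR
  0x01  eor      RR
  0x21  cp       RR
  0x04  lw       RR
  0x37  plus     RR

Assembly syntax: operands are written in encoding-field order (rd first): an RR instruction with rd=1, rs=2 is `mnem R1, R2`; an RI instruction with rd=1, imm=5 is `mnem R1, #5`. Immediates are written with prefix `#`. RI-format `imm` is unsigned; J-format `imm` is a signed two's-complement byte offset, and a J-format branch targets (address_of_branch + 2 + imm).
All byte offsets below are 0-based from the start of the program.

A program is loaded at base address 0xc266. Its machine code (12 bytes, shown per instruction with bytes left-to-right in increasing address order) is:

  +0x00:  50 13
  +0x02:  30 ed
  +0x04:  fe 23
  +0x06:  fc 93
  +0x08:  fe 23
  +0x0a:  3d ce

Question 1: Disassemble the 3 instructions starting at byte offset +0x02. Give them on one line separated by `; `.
and R2, R3; bnz #-2; bl #-4

[02] 30 ed → 0xed30
  top 6b → 0x3b → and [RR]
  [9:7] rd=2 = R2
  [6:4] rs=3 = R3
[04] fe 23 → 0x23fe
  top 6b → 0x8 → bnz [J]
  [9:0] imm=1022 (s10→-2) = #-2
[06] fc 93 → 0x93fc
  top 6b → 0x24 → bl [J]
  [9:0] imm=1020 (s10→-4) = #-4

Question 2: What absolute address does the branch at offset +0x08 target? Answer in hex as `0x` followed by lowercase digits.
0xc26e

off 0x08: read fe 23 as little → 0x23fe
  op=0x23fe>>10=0x8 ⇒ bnz (J)
  imm: (w>>0)&0x3ff=0x3fe (s10→-2) → #-2
  target = base 0xc266 + off 0x08 + 2 + imm -2 = 0xc26e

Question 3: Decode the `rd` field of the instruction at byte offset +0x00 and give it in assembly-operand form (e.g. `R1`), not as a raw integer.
R6

+0x00: 50 13 ⇒ word 0x1350 (little)
  op=0x1350>>10=0x4 ⇒ lw (RR)
  [9:7] rd=6 = R6
  [6:4] rs=5 = R5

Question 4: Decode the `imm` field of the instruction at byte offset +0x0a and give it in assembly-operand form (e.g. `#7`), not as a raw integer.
#61

[0a] 3d ce → 0xce3d
  top 6b → 0x33 → cpi [RI]
  [9:7] rd=4 = R4
  [6:0] imm=61 = #61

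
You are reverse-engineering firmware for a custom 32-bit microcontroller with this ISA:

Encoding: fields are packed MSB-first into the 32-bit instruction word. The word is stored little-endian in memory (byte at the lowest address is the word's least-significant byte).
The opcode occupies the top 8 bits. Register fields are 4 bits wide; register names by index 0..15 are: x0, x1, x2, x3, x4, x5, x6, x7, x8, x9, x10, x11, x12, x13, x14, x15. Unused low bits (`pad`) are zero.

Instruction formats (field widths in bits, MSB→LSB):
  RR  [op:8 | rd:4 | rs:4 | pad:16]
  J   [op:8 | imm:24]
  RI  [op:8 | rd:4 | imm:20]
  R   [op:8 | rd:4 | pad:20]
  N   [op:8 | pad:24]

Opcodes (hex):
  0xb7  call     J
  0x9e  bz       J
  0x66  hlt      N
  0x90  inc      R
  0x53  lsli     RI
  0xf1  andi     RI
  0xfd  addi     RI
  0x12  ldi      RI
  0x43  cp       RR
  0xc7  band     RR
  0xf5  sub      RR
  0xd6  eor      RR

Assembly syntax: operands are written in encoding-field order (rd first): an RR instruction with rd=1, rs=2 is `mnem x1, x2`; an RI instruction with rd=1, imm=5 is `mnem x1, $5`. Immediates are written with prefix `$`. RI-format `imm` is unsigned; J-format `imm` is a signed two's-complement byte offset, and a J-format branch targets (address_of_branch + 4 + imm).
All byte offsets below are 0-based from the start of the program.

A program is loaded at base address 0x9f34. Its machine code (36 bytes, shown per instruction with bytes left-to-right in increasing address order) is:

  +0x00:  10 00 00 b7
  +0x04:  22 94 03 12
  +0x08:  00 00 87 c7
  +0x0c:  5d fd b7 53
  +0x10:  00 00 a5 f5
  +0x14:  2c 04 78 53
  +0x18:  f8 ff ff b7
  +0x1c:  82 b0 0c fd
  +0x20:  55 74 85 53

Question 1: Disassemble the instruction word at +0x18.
@+18  little-endian(f8 ff ff b7) = 0xb7fffff8
  op=0xb7fffff8>>24=0xb7 ⇒ call (J)
  [23:0] imm=16777208 (s24→-8) = $-8

call $-8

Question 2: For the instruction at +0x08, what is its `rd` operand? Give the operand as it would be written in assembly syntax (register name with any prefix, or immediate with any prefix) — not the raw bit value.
x8

@+08  little-endian(00 00 87 c7) = 0xc7870000
  opcode bits[31:24]=0xc7: band/RR
  [23:20] rd=8 = x8
  [19:16] rs=7 = x7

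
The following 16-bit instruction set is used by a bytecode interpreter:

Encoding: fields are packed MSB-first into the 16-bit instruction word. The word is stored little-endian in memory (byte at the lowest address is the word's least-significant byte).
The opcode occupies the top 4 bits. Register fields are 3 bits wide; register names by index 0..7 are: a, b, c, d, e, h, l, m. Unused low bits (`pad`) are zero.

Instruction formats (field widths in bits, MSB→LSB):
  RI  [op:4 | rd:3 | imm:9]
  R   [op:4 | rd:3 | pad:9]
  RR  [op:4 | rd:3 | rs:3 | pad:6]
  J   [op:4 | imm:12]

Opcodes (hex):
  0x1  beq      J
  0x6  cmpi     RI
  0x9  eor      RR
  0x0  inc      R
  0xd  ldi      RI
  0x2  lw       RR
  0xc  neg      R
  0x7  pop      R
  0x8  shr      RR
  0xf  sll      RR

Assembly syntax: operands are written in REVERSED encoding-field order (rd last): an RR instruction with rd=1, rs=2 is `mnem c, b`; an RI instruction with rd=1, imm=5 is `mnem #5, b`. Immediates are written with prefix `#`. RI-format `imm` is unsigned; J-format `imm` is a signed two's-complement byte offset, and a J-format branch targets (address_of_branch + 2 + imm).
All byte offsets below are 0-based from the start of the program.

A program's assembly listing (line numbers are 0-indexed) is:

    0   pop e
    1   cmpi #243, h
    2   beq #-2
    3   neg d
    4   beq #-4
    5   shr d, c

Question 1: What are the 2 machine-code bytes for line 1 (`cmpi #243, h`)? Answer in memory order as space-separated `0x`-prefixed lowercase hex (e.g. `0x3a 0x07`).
L1: cmpi op=0x6:4|rd=5:3|imm=243:9 ⇒ 0x6af3 ⇒ little f3 6a

0xf3 0x6a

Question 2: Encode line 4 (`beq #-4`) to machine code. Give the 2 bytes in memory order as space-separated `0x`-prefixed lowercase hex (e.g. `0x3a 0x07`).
line 4 (beq): pack op=0x1:4|imm=-4:12 = 0x1ffc; little→ fc 1f

0xfc 0x1f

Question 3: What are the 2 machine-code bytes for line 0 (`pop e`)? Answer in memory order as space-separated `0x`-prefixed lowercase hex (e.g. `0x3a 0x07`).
0x00 0x78

L0: pop op=0x7:4|rd=4:3|pad=0:9 ⇒ 0x7800 ⇒ little 00 78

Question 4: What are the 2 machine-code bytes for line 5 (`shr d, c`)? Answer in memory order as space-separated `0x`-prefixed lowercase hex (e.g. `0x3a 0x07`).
line 5 (shr): pack op=0x8:4|rd=2:3|rs=3:3|pad=0:6 = 0x84c0; little→ c0 84

0xc0 0x84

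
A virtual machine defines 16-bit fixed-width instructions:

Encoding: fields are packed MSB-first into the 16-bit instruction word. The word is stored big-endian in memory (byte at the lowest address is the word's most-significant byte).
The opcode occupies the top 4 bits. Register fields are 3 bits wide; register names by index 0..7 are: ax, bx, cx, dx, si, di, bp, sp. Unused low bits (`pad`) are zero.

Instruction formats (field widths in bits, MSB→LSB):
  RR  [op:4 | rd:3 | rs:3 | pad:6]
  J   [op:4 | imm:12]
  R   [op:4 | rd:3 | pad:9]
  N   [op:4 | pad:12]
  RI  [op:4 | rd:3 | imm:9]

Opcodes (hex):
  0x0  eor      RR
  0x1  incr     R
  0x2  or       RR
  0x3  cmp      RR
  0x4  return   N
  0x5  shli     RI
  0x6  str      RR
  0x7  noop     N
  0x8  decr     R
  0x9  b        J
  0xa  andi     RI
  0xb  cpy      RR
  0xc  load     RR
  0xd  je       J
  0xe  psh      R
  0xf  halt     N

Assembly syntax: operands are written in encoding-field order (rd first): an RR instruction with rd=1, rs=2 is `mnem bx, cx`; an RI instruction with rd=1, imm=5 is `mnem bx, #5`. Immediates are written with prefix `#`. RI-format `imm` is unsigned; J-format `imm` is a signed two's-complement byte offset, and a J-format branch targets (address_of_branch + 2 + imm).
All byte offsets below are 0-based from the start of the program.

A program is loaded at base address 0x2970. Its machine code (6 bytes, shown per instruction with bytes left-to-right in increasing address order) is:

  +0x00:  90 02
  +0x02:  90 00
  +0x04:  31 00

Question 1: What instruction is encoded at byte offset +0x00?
off 0x00: read 90 02 as big → 0x9002
  top 4b → 0x9 → b [J]
  [11:0] imm=2 = #2

b #2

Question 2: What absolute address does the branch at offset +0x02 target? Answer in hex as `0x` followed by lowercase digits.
0x2974

off 0x02: read 90 00 as big → 0x9000
  op=0x9000>>12=0x9 ⇒ b (J)
  imm@[11:0]=0x0 ⇒ #0
  target = base 0x2970 + off 0x02 + 2 + imm 0 = 0x2974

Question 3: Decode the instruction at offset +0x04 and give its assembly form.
cmp ax, si

off 0x04: read 31 00 as big → 0x3100
  top 4b → 0x3 → cmp [RR]
  rd@[11:9]=0x0 ⇒ ax
  rs@[8:6]=0x4 ⇒ si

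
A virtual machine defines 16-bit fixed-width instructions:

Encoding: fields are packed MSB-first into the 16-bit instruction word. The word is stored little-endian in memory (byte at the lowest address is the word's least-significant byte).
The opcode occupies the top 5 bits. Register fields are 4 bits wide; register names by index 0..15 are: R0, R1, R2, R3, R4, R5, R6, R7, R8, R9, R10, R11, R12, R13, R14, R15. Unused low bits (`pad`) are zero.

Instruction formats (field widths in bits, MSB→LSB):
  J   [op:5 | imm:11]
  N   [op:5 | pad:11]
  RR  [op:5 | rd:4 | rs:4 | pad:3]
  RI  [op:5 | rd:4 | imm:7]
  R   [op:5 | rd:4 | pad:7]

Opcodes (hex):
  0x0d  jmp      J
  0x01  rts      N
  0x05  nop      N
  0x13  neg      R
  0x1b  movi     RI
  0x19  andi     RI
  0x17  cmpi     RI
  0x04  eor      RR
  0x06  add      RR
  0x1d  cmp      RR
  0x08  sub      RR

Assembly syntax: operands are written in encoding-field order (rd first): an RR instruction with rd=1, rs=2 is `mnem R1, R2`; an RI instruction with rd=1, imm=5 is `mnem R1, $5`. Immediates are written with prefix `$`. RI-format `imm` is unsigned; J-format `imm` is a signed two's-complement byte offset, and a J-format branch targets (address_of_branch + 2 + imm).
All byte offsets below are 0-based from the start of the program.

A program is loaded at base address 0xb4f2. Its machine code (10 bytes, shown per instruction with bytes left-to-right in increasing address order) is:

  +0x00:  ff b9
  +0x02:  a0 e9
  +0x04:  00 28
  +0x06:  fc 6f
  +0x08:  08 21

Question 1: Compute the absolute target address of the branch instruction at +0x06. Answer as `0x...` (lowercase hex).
0xb4f6

+0x06: fc 6f ⇒ word 0x6ffc (little)
  op=0x6ffc>>11=0xd ⇒ jmp (J)
  imm: (w>>0)&0x7ff=0x7fc (s11→-4) → $-4
  target = base 0xb4f2 + off 0x06 + 2 + imm -4 = 0xb4f6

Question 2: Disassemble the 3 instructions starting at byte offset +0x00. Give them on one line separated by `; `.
off 0x00: read ff b9 as little → 0xb9ff
  op=0xb9ff>>11=0x17 ⇒ cmpi (RI)
  rd@[10:7]=0x3 ⇒ R3
  imm@[6:0]=0x7f ⇒ $127
off 0x02: read a0 e9 as little → 0xe9a0
  op=0xe9a0>>11=0x1d ⇒ cmp (RR)
  rd@[10:7]=0x3 ⇒ R3
  rs@[6:3]=0x4 ⇒ R4
off 0x04: read 00 28 as little → 0x2800
  op=0x2800>>11=0x5 ⇒ nop (N)

cmpi R3, $127; cmp R3, R4; nop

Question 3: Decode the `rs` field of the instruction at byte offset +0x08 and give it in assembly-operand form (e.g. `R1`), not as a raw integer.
R1

[08] 08 21 → 0x2108
  top 5b → 0x4 → eor [RR]
  [10:7] rd=2 = R2
  [6:3] rs=1 = R1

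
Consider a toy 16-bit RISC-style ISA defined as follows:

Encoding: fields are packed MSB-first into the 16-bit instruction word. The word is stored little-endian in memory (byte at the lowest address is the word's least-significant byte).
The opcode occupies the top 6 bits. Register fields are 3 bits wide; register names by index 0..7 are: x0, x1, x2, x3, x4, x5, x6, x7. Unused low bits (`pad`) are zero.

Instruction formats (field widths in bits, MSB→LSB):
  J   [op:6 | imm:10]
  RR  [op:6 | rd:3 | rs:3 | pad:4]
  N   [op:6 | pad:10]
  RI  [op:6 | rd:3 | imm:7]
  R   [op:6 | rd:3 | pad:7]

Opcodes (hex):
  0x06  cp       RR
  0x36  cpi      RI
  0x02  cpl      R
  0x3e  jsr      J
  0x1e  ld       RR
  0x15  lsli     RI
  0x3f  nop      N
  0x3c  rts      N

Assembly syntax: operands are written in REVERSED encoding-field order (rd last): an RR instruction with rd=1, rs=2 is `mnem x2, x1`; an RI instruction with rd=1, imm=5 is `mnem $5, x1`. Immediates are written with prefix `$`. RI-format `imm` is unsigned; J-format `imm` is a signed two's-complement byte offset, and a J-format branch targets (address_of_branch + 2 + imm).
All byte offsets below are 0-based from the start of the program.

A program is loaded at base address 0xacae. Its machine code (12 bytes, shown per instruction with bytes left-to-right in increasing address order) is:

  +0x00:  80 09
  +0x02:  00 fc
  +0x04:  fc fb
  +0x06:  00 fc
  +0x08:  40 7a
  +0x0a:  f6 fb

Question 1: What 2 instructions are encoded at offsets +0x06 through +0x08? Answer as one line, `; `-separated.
+0x06: 00 fc ⇒ word 0xfc00 (little)
  op=0xfc00>>10=0x3f ⇒ nop (N)
+0x08: 40 7a ⇒ word 0x7a40 (little)
  op=0x7a40>>10=0x1e ⇒ ld (RR)
  [9:7] rd=4 = x4
  [6:4] rs=4 = x4

nop; ld x4, x4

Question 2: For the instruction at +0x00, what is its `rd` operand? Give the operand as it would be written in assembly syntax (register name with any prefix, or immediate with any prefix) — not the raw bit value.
[00] 80 09 → 0x0980
  op=0x0980>>10=0x2 ⇒ cpl (R)
  rd: (w>>7)&0x7=0x3 → x3

x3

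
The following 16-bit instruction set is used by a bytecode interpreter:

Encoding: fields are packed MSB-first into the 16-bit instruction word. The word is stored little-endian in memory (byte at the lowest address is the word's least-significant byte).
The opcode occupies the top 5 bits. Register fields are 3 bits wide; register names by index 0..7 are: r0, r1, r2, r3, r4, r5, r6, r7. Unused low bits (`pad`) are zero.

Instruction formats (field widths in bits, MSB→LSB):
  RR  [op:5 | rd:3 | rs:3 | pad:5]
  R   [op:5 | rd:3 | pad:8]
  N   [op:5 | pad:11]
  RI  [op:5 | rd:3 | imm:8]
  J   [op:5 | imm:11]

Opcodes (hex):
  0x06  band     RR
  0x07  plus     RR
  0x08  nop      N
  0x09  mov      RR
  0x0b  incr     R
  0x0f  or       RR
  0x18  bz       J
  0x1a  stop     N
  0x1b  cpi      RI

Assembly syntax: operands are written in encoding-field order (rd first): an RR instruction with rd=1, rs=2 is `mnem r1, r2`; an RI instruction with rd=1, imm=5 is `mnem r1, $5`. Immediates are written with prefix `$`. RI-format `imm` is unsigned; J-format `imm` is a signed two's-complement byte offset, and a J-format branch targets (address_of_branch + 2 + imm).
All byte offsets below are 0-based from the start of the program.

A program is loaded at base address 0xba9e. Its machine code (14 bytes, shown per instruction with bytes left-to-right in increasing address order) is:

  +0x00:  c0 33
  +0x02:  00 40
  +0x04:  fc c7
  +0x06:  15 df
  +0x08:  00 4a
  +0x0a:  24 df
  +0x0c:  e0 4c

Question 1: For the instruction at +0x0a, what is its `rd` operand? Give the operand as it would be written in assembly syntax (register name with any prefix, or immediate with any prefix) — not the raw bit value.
r7

+0x0a: 24 df ⇒ word 0xdf24 (little)
  top 5b → 0x1b → cpi [RI]
  [10:8] rd=7 = r7
  [7:0] imm=36 = $36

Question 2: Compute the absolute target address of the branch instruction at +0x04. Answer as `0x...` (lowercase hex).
0xbaa0

[04] fc c7 → 0xc7fc
  top 5b → 0x18 → bz [J]
  [10:0] imm=2044 (s11→-4) = $-4
  target = base 0xba9e + off 0x04 + 2 + imm -4 = 0xbaa0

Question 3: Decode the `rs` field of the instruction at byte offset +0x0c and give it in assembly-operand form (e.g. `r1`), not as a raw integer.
[0c] e0 4c → 0x4ce0
  top 5b → 0x9 → mov [RR]
  [10:8] rd=4 = r4
  [7:5] rs=7 = r7

r7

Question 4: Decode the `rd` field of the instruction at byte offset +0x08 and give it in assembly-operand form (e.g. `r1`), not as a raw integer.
[08] 00 4a → 0x4a00
  opcode bits[15:11]=0x9: mov/RR
  rd: (w>>8)&0x7=0x2 → r2
  rs: (w>>5)&0x7=0x0 → r0

r2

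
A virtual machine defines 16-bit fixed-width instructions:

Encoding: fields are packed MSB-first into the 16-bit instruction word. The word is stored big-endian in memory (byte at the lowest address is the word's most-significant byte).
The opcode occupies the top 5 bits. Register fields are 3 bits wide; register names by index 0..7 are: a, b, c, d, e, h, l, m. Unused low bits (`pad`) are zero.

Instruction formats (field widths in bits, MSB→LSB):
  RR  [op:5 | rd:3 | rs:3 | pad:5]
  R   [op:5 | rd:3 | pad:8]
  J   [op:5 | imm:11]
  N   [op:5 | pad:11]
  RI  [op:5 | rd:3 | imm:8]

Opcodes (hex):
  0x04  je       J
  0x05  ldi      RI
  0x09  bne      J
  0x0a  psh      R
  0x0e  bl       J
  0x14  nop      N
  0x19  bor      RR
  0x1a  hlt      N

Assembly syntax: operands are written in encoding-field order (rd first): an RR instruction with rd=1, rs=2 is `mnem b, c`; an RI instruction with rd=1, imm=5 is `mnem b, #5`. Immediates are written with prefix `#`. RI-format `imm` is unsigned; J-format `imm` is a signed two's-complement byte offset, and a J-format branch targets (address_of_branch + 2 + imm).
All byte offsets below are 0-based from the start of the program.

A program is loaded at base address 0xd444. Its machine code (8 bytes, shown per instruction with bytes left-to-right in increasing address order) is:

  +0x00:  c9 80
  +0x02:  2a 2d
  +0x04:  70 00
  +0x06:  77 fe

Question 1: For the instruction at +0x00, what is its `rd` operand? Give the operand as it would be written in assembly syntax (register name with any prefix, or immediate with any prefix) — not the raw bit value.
@+00  big-endian(c9 80) = 0xc980
  opcode bits[15:11]=0x19: bor/RR
  rd: (w>>8)&0x7=0x1 → b
  rs: (w>>5)&0x7=0x4 → e

b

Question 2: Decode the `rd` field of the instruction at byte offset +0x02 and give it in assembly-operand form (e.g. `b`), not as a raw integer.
off 0x02: read 2a 2d as big → 0x2a2d
  top 5b → 0x5 → ldi [RI]
  [10:8] rd=2 = c
  [7:0] imm=45 = #45

c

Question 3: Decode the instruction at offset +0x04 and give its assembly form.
bl #0

off 0x04: read 70 00 as big → 0x7000
  op=0x7000>>11=0xe ⇒ bl (J)
  imm@[10:0]=0x0 ⇒ #0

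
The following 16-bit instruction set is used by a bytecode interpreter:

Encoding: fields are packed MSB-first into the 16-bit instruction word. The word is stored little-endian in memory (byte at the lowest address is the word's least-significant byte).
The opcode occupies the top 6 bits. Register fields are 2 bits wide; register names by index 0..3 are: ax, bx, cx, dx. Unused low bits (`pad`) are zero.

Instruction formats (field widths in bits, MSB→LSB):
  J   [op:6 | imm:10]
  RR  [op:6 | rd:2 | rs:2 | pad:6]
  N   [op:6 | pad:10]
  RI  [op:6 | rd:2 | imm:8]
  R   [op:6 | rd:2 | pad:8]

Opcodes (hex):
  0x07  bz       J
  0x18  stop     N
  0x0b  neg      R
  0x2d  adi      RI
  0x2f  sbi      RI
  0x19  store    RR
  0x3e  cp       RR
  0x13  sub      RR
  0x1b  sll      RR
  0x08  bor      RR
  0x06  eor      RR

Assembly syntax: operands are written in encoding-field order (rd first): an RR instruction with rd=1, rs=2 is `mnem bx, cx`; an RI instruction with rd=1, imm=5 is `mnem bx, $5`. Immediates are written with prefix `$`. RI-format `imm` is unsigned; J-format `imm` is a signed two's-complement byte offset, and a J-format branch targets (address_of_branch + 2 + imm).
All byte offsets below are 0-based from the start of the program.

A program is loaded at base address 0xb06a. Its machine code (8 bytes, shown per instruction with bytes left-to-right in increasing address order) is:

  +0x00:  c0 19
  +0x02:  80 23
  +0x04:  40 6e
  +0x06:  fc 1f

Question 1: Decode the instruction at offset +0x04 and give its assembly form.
sll cx, bx

+0x04: 40 6e ⇒ word 0x6e40 (little)
  top 6b → 0x1b → sll [RR]
  [9:8] rd=2 = cx
  [7:6] rs=1 = bx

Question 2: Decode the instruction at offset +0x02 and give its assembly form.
@+02  little-endian(80 23) = 0x2380
  opcode bits[15:10]=0x8: bor/RR
  [9:8] rd=3 = dx
  [7:6] rs=2 = cx

bor dx, cx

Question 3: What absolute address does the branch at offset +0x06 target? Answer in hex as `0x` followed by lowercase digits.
0xb06e

[06] fc 1f → 0x1ffc
  top 6b → 0x7 → bz [J]
  imm@[9:0]=0x3fc (s10→-4) ⇒ $-4
  target = base 0xb06a + off 0x06 + 2 + imm -4 = 0xb06e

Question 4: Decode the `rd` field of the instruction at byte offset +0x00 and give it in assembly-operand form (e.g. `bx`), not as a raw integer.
[00] c0 19 → 0x19c0
  opcode bits[15:10]=0x6: eor/RR
  rd: (w>>8)&0x3=0x1 → bx
  rs: (w>>6)&0x3=0x3 → dx

bx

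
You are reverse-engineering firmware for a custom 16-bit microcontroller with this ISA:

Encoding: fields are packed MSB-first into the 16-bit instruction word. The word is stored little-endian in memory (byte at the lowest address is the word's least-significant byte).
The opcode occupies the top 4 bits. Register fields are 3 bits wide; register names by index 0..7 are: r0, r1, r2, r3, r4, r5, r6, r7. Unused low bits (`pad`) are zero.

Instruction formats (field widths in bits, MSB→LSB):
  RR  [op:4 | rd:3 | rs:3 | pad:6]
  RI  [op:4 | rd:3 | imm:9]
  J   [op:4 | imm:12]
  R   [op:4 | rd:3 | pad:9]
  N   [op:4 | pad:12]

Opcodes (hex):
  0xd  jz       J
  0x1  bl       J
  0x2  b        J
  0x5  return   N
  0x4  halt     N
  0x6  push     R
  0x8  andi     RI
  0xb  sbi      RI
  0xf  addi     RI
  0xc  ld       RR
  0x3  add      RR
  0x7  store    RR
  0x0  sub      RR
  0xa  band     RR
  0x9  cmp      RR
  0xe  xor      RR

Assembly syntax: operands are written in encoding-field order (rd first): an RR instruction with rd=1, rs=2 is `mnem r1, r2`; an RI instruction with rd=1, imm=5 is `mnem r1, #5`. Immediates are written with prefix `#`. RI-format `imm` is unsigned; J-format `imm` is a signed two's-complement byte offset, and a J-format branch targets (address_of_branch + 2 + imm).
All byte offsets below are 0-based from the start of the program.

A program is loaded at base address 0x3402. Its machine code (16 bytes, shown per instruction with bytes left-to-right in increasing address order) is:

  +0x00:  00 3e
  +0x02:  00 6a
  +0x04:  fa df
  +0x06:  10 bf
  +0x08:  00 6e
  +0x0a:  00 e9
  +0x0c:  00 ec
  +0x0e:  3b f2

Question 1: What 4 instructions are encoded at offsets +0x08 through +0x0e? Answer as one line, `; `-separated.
push r7; xor r4, r4; xor r6, r0; addi r1, #59

@+08  little-endian(00 6e) = 0x6e00
  top 4b → 0x6 → push [R]
  rd: (w>>9)&0x7=0x7 → r7
@+0a  little-endian(00 e9) = 0xe900
  top 4b → 0xe → xor [RR]
  rd: (w>>9)&0x7=0x4 → r4
  rs: (w>>6)&0x7=0x4 → r4
@+0c  little-endian(00 ec) = 0xec00
  top 4b → 0xe → xor [RR]
  rd: (w>>9)&0x7=0x6 → r6
  rs: (w>>6)&0x7=0x0 → r0
@+0e  little-endian(3b f2) = 0xf23b
  top 4b → 0xf → addi [RI]
  rd: (w>>9)&0x7=0x1 → r1
  imm: (w>>0)&0x1ff=0x3b → #59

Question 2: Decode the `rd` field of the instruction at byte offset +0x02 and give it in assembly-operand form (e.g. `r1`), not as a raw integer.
[02] 00 6a → 0x6a00
  top 4b → 0x6 → push [R]
  [11:9] rd=5 = r5

r5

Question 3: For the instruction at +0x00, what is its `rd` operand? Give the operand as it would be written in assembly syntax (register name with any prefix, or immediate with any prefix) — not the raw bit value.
off 0x00: read 00 3e as little → 0x3e00
  top 4b → 0x3 → add [RR]
  rd: (w>>9)&0x7=0x7 → r7
  rs: (w>>6)&0x7=0x0 → r0

r7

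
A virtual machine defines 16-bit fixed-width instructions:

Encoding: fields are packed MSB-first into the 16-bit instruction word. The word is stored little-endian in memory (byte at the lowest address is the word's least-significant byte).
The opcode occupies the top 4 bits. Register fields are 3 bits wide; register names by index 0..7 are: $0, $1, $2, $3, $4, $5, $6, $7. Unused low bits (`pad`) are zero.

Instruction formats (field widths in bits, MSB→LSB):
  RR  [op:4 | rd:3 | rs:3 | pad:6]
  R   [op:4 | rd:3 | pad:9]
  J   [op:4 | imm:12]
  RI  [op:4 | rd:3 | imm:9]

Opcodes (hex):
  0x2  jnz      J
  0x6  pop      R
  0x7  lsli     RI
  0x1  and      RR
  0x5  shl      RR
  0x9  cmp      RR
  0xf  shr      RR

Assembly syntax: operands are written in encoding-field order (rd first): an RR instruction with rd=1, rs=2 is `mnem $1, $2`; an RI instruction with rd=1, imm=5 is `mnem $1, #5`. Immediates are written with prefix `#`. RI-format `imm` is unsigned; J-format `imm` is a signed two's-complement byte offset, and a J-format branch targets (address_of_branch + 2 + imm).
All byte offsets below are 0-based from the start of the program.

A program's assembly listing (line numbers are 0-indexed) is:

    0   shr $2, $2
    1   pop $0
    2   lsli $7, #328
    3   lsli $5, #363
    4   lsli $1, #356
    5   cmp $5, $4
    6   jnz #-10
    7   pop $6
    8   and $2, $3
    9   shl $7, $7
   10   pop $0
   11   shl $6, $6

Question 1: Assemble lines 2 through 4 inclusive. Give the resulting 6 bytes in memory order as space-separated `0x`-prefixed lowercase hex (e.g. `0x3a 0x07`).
line 2 (lsli): pack op=0x7:4|rd=7:3|imm=328:9 = 0x7f48; little→ 48 7f
line 3 (lsli): pack op=0x7:4|rd=5:3|imm=363:9 = 0x7b6b; little→ 6b 7b
line 4 (lsli): pack op=0x7:4|rd=1:3|imm=356:9 = 0x7364; little→ 64 73

0x48 0x7f 0x6b 0x7b 0x64 0x73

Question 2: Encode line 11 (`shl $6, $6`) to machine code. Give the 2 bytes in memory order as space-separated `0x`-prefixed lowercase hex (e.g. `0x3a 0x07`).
line 11 (shl): pack op=0x5:4|rd=6:3|rs=6:3|pad=0:6 = 0x5d80; little→ 80 5d

0x80 0x5d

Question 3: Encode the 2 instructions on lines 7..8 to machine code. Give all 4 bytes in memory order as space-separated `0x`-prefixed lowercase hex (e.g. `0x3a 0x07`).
L7: pop op=0x6:4|rd=6:3|pad=0:9 ⇒ 0x6c00 ⇒ little 00 6c
L8: and op=0x1:4|rd=2:3|rs=3:3|pad=0:6 ⇒ 0x14c0 ⇒ little c0 14

0x00 0x6c 0xc0 0x14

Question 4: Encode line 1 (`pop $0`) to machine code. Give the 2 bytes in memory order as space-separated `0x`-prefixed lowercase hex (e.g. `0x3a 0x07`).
line 1 (pop): pack op=0x6:4|rd=0:3|pad=0:9 = 0x6000; little→ 00 60

0x00 0x60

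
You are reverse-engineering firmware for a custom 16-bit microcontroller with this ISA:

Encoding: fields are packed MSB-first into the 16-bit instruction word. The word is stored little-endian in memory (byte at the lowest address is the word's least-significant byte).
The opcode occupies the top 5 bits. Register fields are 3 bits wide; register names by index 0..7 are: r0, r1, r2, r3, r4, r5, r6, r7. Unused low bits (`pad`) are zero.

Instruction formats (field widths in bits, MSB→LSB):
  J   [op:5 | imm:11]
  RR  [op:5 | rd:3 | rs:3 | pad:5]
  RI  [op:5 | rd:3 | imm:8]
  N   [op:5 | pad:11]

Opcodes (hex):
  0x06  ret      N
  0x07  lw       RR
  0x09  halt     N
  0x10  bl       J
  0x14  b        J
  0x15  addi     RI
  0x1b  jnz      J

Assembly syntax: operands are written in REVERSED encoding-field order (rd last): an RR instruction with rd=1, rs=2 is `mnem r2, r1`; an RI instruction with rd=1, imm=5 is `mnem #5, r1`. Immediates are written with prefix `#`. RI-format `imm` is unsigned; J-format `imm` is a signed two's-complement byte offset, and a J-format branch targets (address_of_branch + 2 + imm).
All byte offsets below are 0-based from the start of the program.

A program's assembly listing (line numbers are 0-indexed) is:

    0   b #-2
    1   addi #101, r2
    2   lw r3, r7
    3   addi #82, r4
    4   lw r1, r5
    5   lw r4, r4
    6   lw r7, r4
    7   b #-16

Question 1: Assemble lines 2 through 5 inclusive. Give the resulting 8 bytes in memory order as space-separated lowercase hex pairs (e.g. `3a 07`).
2. lw fields op=0x7:5|rd=7:3|rs=3:3|pad=0:5 → word 3f60h → 60 3f
3. addi fields op=0x15:5|rd=4:3|imm=82:8 → word ac52h → 52 ac
4. lw fields op=0x7:5|rd=5:3|rs=1:3|pad=0:5 → word 3d20h → 20 3d
5. lw fields op=0x7:5|rd=4:3|rs=4:3|pad=0:5 → word 3c80h → 80 3c

60 3f 52 ac 20 3d 80 3c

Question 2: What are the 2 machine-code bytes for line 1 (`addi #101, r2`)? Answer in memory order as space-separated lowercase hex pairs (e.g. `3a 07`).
65 aa

line 1 (addi): pack op=0x15:5|rd=2:3|imm=101:8 = 0xaa65; little→ 65 aa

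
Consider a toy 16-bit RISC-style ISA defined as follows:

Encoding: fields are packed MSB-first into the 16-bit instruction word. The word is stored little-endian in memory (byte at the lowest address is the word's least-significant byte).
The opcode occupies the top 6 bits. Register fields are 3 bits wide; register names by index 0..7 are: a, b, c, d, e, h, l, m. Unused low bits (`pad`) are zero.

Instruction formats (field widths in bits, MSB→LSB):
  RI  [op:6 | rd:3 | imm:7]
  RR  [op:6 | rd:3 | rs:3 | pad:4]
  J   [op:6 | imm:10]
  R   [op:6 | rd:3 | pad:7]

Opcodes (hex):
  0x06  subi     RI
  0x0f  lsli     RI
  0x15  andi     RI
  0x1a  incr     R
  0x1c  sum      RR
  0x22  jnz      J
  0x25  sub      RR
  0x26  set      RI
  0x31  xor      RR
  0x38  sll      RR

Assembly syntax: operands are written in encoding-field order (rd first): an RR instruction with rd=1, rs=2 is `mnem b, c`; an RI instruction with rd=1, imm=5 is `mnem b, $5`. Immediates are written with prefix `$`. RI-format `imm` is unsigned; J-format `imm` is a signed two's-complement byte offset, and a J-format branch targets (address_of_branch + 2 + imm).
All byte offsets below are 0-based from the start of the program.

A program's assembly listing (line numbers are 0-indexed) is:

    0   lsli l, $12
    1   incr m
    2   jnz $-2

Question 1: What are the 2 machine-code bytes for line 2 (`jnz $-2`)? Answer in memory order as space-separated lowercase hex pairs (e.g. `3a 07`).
L2: jnz op=0x22:6|imm=-2:10 ⇒ 0x8bfe ⇒ little fe 8b

fe 8b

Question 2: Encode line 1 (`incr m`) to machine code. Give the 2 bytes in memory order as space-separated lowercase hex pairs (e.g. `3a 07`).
80 6b

1. incr fields op=0x1a:6|rd=7:3|pad=0:7 → word 6b80h → 80 6b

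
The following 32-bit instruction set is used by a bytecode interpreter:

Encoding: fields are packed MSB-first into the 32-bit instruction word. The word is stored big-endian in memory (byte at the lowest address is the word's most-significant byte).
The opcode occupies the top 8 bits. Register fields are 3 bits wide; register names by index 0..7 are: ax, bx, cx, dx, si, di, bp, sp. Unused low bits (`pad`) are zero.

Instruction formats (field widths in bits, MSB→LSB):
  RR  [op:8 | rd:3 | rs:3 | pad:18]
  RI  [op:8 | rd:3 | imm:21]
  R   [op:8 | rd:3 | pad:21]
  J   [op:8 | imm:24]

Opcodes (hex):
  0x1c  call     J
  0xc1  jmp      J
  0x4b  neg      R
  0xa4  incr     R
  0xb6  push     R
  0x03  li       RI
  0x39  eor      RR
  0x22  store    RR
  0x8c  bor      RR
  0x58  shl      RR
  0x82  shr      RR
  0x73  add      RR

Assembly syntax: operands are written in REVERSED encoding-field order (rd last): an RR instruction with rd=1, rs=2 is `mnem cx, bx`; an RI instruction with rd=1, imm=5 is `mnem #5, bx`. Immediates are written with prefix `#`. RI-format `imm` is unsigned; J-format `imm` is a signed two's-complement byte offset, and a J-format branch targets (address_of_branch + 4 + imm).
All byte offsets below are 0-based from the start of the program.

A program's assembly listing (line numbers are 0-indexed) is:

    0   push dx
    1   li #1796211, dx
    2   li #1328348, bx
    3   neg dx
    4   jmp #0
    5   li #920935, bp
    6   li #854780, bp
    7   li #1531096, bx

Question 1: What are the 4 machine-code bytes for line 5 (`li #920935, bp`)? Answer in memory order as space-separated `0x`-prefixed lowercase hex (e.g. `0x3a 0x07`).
0x03 0xce 0x0d 0x67

line 5 (li): pack op=0x3:8|rd=6:3|imm=920935:21 = 0x03ce0d67; big→ 03 ce 0d 67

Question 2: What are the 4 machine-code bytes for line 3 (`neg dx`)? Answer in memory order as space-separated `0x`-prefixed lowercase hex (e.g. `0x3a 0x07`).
0x4b 0x60 0x00 0x00

line 3 (neg): pack op=0x4b:8|rd=3:3|pad=0:21 = 0x4b600000; big→ 4b 60 00 00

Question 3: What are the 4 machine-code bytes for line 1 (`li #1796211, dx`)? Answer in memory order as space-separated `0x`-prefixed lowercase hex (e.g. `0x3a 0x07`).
L1: li op=0x3:8|rd=3:3|imm=1796211:21 ⇒ 0x037b6873 ⇒ big 03 7b 68 73

0x03 0x7b 0x68 0x73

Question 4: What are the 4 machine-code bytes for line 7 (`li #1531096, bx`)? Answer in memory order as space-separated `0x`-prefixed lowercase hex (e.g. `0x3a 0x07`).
0x03 0x37 0x5c 0xd8

line 7 (li): pack op=0x3:8|rd=1:3|imm=1531096:21 = 0x03375cd8; big→ 03 37 5c d8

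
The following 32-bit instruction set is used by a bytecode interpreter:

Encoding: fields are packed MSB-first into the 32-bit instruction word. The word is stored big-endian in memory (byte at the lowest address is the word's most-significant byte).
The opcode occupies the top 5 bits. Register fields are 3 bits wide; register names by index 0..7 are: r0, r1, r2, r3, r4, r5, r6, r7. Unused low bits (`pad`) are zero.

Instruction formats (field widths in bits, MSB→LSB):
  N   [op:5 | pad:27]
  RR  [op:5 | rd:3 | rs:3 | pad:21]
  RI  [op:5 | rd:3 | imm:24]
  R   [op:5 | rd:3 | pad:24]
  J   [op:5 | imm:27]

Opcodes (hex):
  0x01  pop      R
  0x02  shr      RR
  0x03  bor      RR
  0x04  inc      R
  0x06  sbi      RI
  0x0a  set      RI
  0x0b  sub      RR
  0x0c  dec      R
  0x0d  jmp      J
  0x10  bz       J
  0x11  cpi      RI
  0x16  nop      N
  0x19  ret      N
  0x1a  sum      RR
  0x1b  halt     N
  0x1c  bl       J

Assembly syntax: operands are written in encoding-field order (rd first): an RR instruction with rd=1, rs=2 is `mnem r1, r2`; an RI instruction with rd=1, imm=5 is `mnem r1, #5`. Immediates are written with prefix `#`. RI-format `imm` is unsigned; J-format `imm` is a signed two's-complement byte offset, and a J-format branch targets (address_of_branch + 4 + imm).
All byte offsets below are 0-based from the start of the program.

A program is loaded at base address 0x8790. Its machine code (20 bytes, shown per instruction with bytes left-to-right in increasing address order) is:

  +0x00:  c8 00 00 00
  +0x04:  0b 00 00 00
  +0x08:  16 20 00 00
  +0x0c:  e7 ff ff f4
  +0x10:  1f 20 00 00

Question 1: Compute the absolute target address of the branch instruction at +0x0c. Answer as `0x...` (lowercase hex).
0x8794

[0c] e7 ff ff f4 → 0xe7fffff4
  op=0xe7fffff4>>27=0x1c ⇒ bl (J)
  imm: (w>>0)&0x7ffffff=0x7fffff4 (s27→-12) → #-12
  target = base 0x8790 + off 0x0c + 4 + imm -12 = 0x8794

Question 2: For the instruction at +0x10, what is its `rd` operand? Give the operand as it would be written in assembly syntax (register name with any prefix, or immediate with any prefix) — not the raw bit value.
off 0x10: read 1f 20 00 00 as big → 0x1f200000
  top 5b → 0x3 → bor [RR]
  rd: (w>>24)&0x7=0x7 → r7
  rs: (w>>21)&0x7=0x1 → r1

r7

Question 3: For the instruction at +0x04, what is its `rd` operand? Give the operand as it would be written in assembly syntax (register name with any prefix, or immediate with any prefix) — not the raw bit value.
off 0x04: read 0b 00 00 00 as big → 0x0b000000
  top 5b → 0x1 → pop [R]
  [26:24] rd=3 = r3

r3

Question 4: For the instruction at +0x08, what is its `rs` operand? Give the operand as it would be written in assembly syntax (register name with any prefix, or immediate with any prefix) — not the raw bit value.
r1

@+08  big-endian(16 20 00 00) = 0x16200000
  opcode bits[31:27]=0x2: shr/RR
  rd@[26:24]=0x6 ⇒ r6
  rs@[23:21]=0x1 ⇒ r1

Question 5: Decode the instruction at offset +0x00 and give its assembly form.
ret

[00] c8 00 00 00 → 0xc8000000
  opcode bits[31:27]=0x19: ret/N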